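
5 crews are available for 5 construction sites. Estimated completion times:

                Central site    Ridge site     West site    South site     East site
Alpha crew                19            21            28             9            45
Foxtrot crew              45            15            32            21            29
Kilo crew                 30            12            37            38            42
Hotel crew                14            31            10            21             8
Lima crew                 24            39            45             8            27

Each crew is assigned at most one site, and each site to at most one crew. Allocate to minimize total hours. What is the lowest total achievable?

Optimal: Alpha crew→Central site (19 hours), Foxtrot crew→East site (29 hours), Kilo crew→Ridge site (12 hours), Hotel crew→West site (10 hours), Lima crew→South site (8 hours) — total 19+29+12+10+8 = 78 hours.
Column-greedy (each site in turn goes to its cheapest remaining crew) gives 91 hours, worse by 13.

Min total: 78 hours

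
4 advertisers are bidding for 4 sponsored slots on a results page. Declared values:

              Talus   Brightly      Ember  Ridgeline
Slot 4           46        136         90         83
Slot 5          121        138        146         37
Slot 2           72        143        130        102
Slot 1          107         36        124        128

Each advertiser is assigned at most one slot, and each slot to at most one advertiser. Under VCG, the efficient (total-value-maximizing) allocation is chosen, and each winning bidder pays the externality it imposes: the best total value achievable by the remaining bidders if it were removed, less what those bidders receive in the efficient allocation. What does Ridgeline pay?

Ridgeline pays $9.

Efficient allocation: Talus→Slot 5 ($121), Brightly→Slot 4 ($136), Ember→Slot 2 ($130), Ridgeline→Slot 1 ($128); total welfare W = $515.
Ridgeline receives Slot 1 at value $128, so the others get W − 128 = $387.
Without Ridgeline: best allocation of the remaining 3 bidders over all 4 slots is Talus→Slot 1 ($107), Brightly→Slot 2 ($143), Ember→Slot 5 ($146), total $396.
VCG payment = (others' best without Ridgeline) − (others' welfare with Ridgeline) = 396 − 387 = $9.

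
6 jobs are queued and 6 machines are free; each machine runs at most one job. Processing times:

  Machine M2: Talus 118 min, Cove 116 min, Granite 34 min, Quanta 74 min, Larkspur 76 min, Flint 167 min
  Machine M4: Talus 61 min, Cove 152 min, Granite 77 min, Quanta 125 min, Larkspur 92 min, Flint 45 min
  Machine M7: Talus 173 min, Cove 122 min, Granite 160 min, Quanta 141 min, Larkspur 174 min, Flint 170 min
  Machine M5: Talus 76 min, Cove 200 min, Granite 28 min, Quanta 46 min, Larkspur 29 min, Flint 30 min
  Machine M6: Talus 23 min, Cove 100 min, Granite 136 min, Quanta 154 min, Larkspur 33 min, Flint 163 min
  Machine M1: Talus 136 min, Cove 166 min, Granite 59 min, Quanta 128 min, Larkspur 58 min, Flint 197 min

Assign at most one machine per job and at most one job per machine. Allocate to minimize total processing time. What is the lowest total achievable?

Optimal: Talus→Machine M6 (23 min), Cove→Machine M7 (122 min), Granite→Machine M2 (34 min), Quanta→Machine M5 (46 min), Larkspur→Machine M1 (58 min), Flint→Machine M4 (45 min) — total 23+122+34+46+58+45 = 328 min.
Column-greedy (each machine in turn goes to its cheapest remaining job) gives 381 min, worse by 53.
Next-best assignment: Talus→Machine M6, Cove→Machine M7, Granite→Machine M5, Quanta→Machine M2, Larkspur→Machine M1, Flint→Machine M4 = 350 min.
Swapping Talus↔Larkspur (Talus→Machine M1 136 min, Larkspur→Machine M6 33 min) adds 88.

Min total: 328 min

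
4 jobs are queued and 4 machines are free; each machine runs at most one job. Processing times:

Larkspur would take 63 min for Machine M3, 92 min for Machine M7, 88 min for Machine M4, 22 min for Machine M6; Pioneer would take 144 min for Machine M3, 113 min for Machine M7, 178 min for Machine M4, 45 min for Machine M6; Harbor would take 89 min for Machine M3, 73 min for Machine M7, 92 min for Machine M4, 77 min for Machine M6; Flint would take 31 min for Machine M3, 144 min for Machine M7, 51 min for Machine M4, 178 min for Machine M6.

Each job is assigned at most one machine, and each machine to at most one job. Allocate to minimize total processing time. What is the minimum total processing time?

Optimal: Larkspur→Machine M3 (63 min), Pioneer→Machine M6 (45 min), Harbor→Machine M7 (73 min), Flint→Machine M4 (51 min) — total 63+45+73+51 = 232 min.
Min-entry greedy (repeatedly take the single cheapest remaining cell) gives 304 min, worse by 72.
Checked against all permutations: 232 min is optimal.

Minimum total: 232 min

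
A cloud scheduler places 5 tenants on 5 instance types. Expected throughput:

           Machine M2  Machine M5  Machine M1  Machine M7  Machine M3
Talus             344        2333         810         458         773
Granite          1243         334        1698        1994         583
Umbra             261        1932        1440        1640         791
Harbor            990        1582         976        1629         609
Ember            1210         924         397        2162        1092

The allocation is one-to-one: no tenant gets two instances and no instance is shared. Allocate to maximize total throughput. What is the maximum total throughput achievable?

Max total: 7974 ops/s

Optimal: Talus→Machine M5 (2333 ops/s), Granite→Machine M1 (1698 ops/s), Umbra→Machine M3 (791 ops/s), Harbor→Machine M2 (990 ops/s), Ember→Machine M7 (2162 ops/s) — total 2333+1698+791+990+2162 = 7974 ops/s.
Row-greedy (each tenant in turn takes its best remaining instance) gives 7849 ops/s, worse by 125.
Checked against all permutations: 7974 ops/s is optimal.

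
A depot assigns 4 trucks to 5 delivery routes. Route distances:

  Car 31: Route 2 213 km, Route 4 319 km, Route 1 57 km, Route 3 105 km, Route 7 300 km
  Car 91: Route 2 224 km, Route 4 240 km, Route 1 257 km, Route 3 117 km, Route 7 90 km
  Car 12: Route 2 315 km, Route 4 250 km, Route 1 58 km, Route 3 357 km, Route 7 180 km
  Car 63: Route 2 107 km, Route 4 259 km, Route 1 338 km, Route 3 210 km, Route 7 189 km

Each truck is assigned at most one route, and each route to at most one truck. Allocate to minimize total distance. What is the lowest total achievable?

Optimal: Car 31→Route 3 (105 km), Car 91→Route 7 (90 km), Car 12→Route 1 (58 km), Car 63→Route 2 (107 km) — total 105+90+58+107 = 360 km.
Column-greedy (each route in turn goes to its cheapest remaining truck) gives 761 km, worse by 401.
Next-best assignment: Car 31→Route 1, Car 91→Route 3, Car 12→Route 7, Car 63→Route 2 = 461 km.

Minimum total: 360 km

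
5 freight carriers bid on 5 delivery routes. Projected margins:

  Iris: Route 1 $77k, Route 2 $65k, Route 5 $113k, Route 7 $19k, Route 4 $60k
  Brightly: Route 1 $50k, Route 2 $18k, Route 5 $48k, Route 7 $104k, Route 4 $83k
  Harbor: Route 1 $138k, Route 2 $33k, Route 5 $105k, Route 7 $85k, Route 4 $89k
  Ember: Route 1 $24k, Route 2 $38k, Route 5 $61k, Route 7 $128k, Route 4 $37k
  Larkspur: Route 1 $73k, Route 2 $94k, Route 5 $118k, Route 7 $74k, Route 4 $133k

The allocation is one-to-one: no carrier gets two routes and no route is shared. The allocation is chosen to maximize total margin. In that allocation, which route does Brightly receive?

This is a one-to-one assignment (maximum-weight bipartite matching).
Optimal: Iris→Route 5 ($113k), Brightly→Route 4 ($83k), Harbor→Route 1 ($138k), Ember→Route 7 ($128k), Larkspur→Route 2 ($94k) — total 113+83+138+128+94 = $556k.
Max-entry greedy (repeatedly take the single best remaining cell) gives $530k, worse by 26.
Next-best assignment: Iris→Route 2, Brightly→Route 4, Harbor→Route 1, Ember→Route 7, Larkspur→Route 5 = $532k.
Brightly's own top route is Route 7 ($104k), but forcing Brightly→Route 7 and reassigning the rest optimally gives only $526k — worse by 30.

Brightly receives Route 4.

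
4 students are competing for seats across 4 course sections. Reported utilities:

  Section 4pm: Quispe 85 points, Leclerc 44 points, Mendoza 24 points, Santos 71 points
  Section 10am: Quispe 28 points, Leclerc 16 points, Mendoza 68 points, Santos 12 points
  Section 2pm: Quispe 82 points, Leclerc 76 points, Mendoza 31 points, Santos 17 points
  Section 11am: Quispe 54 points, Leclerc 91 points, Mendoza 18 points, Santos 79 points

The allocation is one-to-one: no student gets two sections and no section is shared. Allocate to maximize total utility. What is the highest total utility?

Optimal: Quispe→Section 2pm (82 points), Leclerc→Section 11am (91 points), Mendoza→Section 10am (68 points), Santos→Section 4pm (71 points) — total 82+91+68+71 = 312 points.
Row-greedy (each student in turn takes its best remaining section) gives 261 points, worse by 51.
Next-best assignment: Quispe→Section 4pm, Leclerc→Section 2pm, Mendoza→Section 10am, Santos→Section 11am = 308 points.
Swapping Santos↔Leclerc (Santos→Section 11am 79 points, Leclerc→Section 4pm 44 points) loses 39.

Max total: 312 points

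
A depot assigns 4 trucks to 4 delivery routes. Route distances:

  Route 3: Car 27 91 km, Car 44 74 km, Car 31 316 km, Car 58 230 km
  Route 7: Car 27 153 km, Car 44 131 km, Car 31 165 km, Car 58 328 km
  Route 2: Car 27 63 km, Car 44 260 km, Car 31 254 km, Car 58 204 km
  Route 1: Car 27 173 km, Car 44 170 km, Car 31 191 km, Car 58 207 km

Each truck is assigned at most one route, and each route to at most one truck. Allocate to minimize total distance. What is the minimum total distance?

Min total: 509 km

Optimal: Car 27→Route 2 (63 km), Car 44→Route 3 (74 km), Car 31→Route 7 (165 km), Car 58→Route 1 (207 km) — total 63+74+165+207 = 509 km.
Column-greedy (each route in turn goes to its cheapest remaining truck) gives 622 km, worse by 113.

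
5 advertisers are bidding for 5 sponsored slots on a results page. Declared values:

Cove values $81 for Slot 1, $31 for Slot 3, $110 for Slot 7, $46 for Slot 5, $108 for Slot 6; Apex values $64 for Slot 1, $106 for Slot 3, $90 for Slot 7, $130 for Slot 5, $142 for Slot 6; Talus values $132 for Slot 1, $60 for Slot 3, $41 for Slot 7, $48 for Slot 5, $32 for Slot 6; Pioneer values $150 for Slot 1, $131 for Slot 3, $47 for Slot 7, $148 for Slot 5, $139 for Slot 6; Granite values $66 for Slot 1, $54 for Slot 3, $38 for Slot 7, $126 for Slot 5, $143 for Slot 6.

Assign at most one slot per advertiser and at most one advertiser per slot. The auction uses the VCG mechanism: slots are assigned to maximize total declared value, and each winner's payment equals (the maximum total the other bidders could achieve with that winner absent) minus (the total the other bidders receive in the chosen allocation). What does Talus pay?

Talus pays $19.

Efficient allocation: Cove→Slot 7 ($110), Apex→Slot 5 ($130), Talus→Slot 1 ($132), Pioneer→Slot 3 ($131), Granite→Slot 6 ($143); total welfare W = $646.
Talus receives Slot 1 at value $132, so the others get W − 132 = $514.
Without Talus: best allocation of the remaining 4 bidders over all 5 slots is Cove→Slot 7 ($110), Apex→Slot 5 ($130), Pioneer→Slot 1 ($150), Granite→Slot 6 ($143), total $533.
VCG payment = (others' best without Talus) − (others' welfare with Talus) = 533 − 514 = $19.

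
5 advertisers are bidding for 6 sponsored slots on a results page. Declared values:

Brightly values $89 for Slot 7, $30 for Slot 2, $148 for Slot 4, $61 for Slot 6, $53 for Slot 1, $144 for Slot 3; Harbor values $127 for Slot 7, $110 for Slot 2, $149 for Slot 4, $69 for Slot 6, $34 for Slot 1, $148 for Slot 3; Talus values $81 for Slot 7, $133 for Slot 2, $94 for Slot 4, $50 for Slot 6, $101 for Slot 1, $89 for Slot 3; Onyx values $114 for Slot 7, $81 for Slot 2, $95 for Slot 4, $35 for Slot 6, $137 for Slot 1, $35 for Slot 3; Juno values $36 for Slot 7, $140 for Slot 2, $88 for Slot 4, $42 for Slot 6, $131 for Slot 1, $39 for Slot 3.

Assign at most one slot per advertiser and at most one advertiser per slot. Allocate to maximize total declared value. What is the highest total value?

Max total: $674

Optimal: Brightly→Slot 4 ($148), Harbor→Slot 3 ($148), Talus→Slot 2 ($133), Onyx→Slot 7 ($114), Juno→Slot 1 ($131) — total 148+148+133+114+131 = $674.
Column-greedy (each slot in turn goes to its best remaining advertiser) gives $602, worse by 72.
Swapping Juno↔Onyx (Juno→Slot 7 $36, Onyx→Slot 1 $137) loses 72.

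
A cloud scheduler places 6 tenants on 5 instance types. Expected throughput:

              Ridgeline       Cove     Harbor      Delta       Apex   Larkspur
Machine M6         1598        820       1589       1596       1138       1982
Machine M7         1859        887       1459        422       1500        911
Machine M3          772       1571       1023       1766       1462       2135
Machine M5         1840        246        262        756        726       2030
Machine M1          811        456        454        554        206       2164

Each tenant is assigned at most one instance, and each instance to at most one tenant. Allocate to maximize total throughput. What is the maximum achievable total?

Maximum total: 8859 ops/s

Treat this as an assignment problem: match each tenant to one instance.
Optimal: Harbor→Machine M6 (1589 ops/s), Apex→Machine M7 (1500 ops/s), Delta→Machine M3 (1766 ops/s), Ridgeline→Machine M5 (1840 ops/s), Larkspur→Machine M1 (2164 ops/s) — total 1589+1500+1766+1840+2164 = 8859 ops/s.
Max-entry greedy (repeatedly take the single best remaining cell) gives 8104 ops/s, worse by 755.
Next-best assignment: Delta→Machine M6, Apex→Machine M7, Cove→Machine M3, Ridgeline→Machine M5, Larkspur→Machine M1 = 8671 ops/s.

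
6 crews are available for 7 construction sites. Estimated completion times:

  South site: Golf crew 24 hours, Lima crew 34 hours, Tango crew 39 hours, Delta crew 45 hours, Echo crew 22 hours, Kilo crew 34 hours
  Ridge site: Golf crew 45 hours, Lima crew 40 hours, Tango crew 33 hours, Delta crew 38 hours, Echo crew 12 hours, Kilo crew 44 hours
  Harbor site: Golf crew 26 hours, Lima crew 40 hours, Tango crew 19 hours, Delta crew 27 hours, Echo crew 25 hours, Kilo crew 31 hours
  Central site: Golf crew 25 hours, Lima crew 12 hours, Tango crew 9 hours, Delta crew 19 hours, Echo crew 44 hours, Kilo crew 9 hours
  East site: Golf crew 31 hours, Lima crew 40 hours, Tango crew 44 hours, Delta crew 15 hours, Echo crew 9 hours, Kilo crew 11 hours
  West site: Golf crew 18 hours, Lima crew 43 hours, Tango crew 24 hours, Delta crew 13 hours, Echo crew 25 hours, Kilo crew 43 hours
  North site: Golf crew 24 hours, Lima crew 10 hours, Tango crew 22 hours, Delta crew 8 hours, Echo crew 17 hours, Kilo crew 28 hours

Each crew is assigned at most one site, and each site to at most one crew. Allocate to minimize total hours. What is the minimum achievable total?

Optimal: Golf crew→South site (24 hours), Lima crew→North site (10 hours), Tango crew→Central site (9 hours), Delta crew→West site (13 hours), Echo crew→Ridge site (12 hours), Kilo crew→East site (11 hours) — total 24+10+9+13+12+11 = 79 hours.
Min-entry greedy (repeatedly take the single cheapest remaining cell) gives 109 hours, worse by 30.
Swapping Golf crew↔Delta crew (Golf crew→West site 18 hours, Delta crew→South site 45 hours) adds 26.

Min total: 79 hours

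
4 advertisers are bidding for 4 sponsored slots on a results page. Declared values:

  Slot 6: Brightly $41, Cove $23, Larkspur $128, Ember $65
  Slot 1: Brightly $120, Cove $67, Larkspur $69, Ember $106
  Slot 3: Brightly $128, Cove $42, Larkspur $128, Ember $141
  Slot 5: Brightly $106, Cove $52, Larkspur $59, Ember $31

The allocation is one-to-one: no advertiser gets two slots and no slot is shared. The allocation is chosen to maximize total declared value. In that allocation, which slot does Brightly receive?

Brightly receives Slot 5.

Optimal: Brightly→Slot 5 ($106), Cove→Slot 1 ($67), Larkspur→Slot 6 ($128), Ember→Slot 3 ($141) — total 106+67+128+141 = $442.
Max-entry greedy (repeatedly take the single best remaining cell) gives $441, worse by 1.
Every other assignment is strictly worse.
Brightly's own top slot is Slot 3 ($128), but forcing Brightly→Slot 3 and reassigning the rest optimally gives only $414 — worse by 28.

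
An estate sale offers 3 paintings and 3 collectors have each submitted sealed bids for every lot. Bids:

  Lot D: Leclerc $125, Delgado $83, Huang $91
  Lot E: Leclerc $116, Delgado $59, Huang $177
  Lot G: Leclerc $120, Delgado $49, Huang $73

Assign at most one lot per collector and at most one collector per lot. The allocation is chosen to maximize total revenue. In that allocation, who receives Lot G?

Leclerc receives Lot G.

Treat this as an assignment problem: match each collector to one lot.
Optimal: Leclerc→Lot G ($120), Delgado→Lot D ($83), Huang→Lot E ($177) — total 120+83+177 = $380.
Row-greedy (each collector in turn takes its best remaining lot) gives $257, worse by 123.
Next-best assignment: Leclerc→Lot D, Delgado→Lot G, Huang→Lot E = $351.
Every other assignment is strictly worse.
Leclerc's own top lot is Lot D ($125), but forcing Leclerc→Lot D and reassigning the rest optimally gives only $351 — worse by 29.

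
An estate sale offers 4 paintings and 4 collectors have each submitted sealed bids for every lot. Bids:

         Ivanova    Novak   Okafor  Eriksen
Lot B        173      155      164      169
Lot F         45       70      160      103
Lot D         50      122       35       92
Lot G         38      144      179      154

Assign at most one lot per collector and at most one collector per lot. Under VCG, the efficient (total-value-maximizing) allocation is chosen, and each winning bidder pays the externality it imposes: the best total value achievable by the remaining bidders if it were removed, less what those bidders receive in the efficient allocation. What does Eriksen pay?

Efficient allocation: Ivanova→Lot B ($173), Novak→Lot D ($122), Okafor→Lot F ($160), Eriksen→Lot G ($154); total welfare W = $609.
Eriksen receives Lot G at value $154, so the others get W − 154 = $455.
Without Eriksen: best allocation of the remaining 3 bidders over all 4 lots is Ivanova→Lot B ($173), Novak→Lot G ($144), Okafor→Lot F ($160), total $477.
VCG payment = (others' best without Eriksen) − (others' welfare with Eriksen) = 477 − 455 = $22.

Eriksen pays $22.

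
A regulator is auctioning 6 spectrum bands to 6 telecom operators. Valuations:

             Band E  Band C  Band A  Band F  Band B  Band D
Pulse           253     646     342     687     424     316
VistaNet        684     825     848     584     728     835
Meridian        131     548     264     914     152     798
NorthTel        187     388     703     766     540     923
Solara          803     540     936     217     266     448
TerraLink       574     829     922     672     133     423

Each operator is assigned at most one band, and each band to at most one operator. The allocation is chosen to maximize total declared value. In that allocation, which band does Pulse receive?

This is the linear assignment problem.
Optimal: Pulse→Band C ($646M), VistaNet→Band B ($728M), Meridian→Band F ($914M), NorthTel→Band D ($923M), Solara→Band E ($803M), TerraLink→Band A ($922M) — total 646+728+914+923+803+922 = $4936M.
Row-greedy (each operator in turn takes its best remaining band) gives $4505M, worse by 431.
Swapping TerraLink↔Solara (TerraLink→Band E $574M, Solara→Band A $936M) loses 215.
No other one-to-one assignment exceeds $4936M.
Pulse's own top band is Band F ($687M), but forcing Pulse→Band F and reassigning the rest optimally gives only $4611M — worse by 325.

Pulse receives Band C.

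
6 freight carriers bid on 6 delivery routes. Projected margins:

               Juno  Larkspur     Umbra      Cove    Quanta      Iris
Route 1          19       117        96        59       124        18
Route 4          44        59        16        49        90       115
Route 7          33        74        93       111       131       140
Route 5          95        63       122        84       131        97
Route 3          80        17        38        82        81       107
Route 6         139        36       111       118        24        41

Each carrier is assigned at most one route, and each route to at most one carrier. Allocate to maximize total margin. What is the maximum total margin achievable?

This is the linear assignment problem.
Optimal: Juno→Route 6 ($139k), Larkspur→Route 1 ($117k), Umbra→Route 5 ($122k), Cove→Route 3 ($82k), Quanta→Route 7 ($131k), Iris→Route 4 ($115k) — total 139+117+122+82+131+115 = $706k.
Column-greedy (each route in turn goes to its best remaining carrier) gives $588k, worse by 118.
Next-best assignment: Juno→Route 6, Larkspur→Route 1, Umbra→Route 5, Cove→Route 3, Quanta→Route 4, Iris→Route 7 = $690k.
Checked against all permutations: $706k is optimal.

Maximum total: $706k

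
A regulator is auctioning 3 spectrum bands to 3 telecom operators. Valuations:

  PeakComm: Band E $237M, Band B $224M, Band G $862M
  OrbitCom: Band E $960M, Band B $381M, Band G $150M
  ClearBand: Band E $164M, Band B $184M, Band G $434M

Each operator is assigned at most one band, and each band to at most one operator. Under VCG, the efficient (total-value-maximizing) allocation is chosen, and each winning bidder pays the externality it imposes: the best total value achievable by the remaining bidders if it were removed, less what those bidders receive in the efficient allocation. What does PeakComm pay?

PeakComm pays $250M.

Efficient allocation: PeakComm→Band G ($862M), OrbitCom→Band E ($960M), ClearBand→Band B ($184M); total welfare W = $2006M.
PeakComm receives Band G at value $862M, so the others get W − 862 = $1144M.
Without PeakComm: best allocation of the remaining 2 bidders over all 3 bands is OrbitCom→Band E ($960M), ClearBand→Band G ($434M), total $1394M.
VCG payment = (others' best without PeakComm) − (others' welfare with PeakComm) = 1394 − 1144 = $250M.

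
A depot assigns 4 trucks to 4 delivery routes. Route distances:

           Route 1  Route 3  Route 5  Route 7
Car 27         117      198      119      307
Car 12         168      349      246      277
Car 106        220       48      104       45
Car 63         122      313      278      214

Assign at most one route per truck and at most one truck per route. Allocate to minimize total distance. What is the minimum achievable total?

Treat this as an assignment problem: match each truck to one route.
Optimal: Car 27→Route 5 (119 km), Car 12→Route 1 (168 km), Car 106→Route 3 (48 km), Car 63→Route 7 (214 km) — total 119+168+48+214 = 549 km.
Next-best assignment: Car 27→Route 5, Car 12→Route 7, Car 106→Route 3, Car 63→Route 1 = 566 km.
Swapping Car 12↔Car 27 (Car 12→Route 5 246 km, Car 27→Route 1 117 km) adds 76.
Every other assignment is strictly worse.

Min total: 549 km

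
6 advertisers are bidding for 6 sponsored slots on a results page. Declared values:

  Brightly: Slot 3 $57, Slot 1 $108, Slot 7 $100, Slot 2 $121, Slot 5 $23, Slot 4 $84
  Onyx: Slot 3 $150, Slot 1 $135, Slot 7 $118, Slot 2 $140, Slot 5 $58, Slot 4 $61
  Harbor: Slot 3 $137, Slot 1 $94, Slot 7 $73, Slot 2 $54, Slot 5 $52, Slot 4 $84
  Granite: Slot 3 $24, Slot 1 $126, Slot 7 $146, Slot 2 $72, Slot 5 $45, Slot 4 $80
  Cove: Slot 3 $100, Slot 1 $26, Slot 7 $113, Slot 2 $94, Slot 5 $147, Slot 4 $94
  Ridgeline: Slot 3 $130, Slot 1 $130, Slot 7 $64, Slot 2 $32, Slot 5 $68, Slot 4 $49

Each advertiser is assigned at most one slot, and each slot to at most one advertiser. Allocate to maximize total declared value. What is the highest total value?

Optimal: Brightly→Slot 4 ($84), Onyx→Slot 2 ($140), Harbor→Slot 3 ($137), Granite→Slot 7 ($146), Cove→Slot 5 ($147), Ridgeline→Slot 1 ($130) — total 84+140+137+146+147+130 = $784.
Column-greedy (each slot in turn goes to its best remaining advertiser) gives $778, worse by 6.
Next-best assignment: Brightly→Slot 2, Onyx→Slot 3, Harbor→Slot 4, Granite→Slot 7, Cove→Slot 5, Ridgeline→Slot 1 = $778.
Swapping Harbor↔Granite (Harbor→Slot 7 $73, Granite→Slot 3 $24) loses 186.

Maximum total: $784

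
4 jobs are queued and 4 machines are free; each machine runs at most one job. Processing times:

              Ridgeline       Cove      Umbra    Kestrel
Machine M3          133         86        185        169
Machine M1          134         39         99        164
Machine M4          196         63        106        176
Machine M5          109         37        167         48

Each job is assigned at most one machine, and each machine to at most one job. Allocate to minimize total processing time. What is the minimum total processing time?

Optimal: Ridgeline→Machine M3 (133 min), Cove→Machine M1 (39 min), Umbra→Machine M4 (106 min), Kestrel→Machine M5 (48 min) — total 133+39+106+48 = 326 min.
Row-greedy (each job in turn takes its cheapest remaining machine) gives 423 min, worse by 97.
Every other assignment is strictly worse.

Minimum total: 326 min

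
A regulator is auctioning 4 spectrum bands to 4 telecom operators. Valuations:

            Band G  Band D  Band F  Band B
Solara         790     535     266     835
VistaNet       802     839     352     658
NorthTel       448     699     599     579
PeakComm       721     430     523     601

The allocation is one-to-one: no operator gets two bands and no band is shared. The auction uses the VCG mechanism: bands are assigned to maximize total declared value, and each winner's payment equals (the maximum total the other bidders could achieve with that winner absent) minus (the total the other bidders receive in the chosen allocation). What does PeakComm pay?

Efficient allocation: Solara→Band B ($835M), VistaNet→Band D ($839M), NorthTel→Band F ($599M), PeakComm→Band G ($721M); total welfare W = $2994M.
PeakComm receives Band G at value $721M, so the others get W − 721 = $2273M.
Without PeakComm: best allocation of the remaining 3 bidders over all 4 bands is Solara→Band B ($835M), VistaNet→Band G ($802M), NorthTel→Band D ($699M), total $2336M.
VCG payment = (others' best without PeakComm) − (others' welfare with PeakComm) = 2336 − 2273 = $63M.

PeakComm pays $63M.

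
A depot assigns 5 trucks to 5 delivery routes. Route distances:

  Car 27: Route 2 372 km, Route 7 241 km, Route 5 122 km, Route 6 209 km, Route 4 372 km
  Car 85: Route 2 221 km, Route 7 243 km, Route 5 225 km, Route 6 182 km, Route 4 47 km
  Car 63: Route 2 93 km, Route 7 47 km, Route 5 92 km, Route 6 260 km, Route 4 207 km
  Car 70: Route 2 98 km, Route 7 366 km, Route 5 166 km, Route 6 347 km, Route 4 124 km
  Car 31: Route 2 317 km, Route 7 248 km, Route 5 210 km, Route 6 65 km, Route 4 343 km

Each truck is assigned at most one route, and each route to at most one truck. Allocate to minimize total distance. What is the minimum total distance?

Optimal: Car 27→Route 5 (122 km), Car 85→Route 4 (47 km), Car 63→Route 7 (47 km), Car 70→Route 2 (98 km), Car 31→Route 6 (65 km) — total 122+47+47+98+65 = 379 km.
Swapping Car 27↔Car 85 (Car 27→Route 4 372 km, Car 85→Route 5 225 km) adds 428.
Every other assignment is strictly worse.

Minimum total: 379 km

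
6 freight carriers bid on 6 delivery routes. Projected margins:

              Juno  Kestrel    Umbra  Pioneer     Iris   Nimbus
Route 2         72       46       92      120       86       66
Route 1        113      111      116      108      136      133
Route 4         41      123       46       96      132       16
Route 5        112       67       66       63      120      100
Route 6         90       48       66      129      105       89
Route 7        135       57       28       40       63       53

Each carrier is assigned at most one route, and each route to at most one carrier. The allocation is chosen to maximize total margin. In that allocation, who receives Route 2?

This is the linear assignment problem.
Optimal: Juno→Route 7 ($135k), Kestrel→Route 4 ($123k), Umbra→Route 2 ($92k), Pioneer→Route 6 ($129k), Iris→Route 5 ($120k), Nimbus→Route 1 ($133k) — total 135+123+92+129+120+133 = $732k.
Row-greedy (each carrier in turn takes its best remaining route) gives $689k, worse by 43.
Next-best assignment: Juno→Route 7, Kestrel→Route 4, Umbra→Route 2, Pioneer→Route 6, Iris→Route 1, Nimbus→Route 5 = $715k.
Umbra's own top route is Route 1 ($116k), but forcing Umbra→Route 1 and reassigning the rest optimally gives only $703k — worse by 29.

Umbra receives Route 2.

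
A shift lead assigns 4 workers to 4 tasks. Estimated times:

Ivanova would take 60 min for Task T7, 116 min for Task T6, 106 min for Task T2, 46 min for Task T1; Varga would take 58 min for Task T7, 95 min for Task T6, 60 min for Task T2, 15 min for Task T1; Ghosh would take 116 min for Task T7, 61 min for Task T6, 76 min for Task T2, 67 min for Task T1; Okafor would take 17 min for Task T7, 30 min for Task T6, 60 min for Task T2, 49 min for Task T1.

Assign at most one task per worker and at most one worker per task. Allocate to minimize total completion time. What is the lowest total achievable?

Min total: 181 min

Optimal: Ivanova→Task T7 (60 min), Varga→Task T1 (15 min), Ghosh→Task T2 (76 min), Okafor→Task T6 (30 min) — total 60+15+76+30 = 181 min.
Min-entry greedy (repeatedly take the single cheapest remaining cell) gives 199 min, worse by 18.
Next-best assignment: Ivanova→Task T1, Varga→Task T2, Ghosh→Task T6, Okafor→Task T7 = 184 min.
Checked against all permutations: 181 min is optimal.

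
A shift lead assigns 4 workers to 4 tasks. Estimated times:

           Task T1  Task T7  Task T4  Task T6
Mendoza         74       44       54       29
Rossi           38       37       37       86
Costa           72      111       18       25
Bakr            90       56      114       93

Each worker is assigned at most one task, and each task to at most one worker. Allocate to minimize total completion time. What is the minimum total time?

Minimum total: 141 min

Optimal: Mendoza→Task T6 (29 min), Rossi→Task T1 (38 min), Costa→Task T4 (18 min), Bakr→Task T7 (56 min) — total 29+38+18+56 = 141 min.
Min-entry greedy (repeatedly take the single cheapest remaining cell) gives 174 min, worse by 33.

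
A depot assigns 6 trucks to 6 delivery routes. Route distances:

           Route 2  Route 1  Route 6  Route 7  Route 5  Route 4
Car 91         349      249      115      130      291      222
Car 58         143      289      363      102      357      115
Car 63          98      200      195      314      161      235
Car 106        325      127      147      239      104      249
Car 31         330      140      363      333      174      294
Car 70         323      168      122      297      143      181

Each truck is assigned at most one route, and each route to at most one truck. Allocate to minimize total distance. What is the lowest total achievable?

Minimum total: 709 km

This is a one-to-one assignment (minimum-cost bipartite matching).
Optimal: Car 91→Route 7 (130 km), Car 58→Route 4 (115 km), Car 63→Route 2 (98 km), Car 106→Route 5 (104 km), Car 31→Route 1 (140 km), Car 70→Route 6 (122 km) — total 130+115+98+104+140+122 = 709 km.
Column-greedy (each route in turn goes to its cheapest remaining truck) gives 879 km, worse by 170.
Next-best assignment: Car 91→Route 6, Car 58→Route 7, Car 63→Route 2, Car 106→Route 5, Car 31→Route 1, Car 70→Route 4 = 740 km.
Swapping Car 91↔Car 106 (Car 91→Route 5 291 km, Car 106→Route 7 239 km) adds 296.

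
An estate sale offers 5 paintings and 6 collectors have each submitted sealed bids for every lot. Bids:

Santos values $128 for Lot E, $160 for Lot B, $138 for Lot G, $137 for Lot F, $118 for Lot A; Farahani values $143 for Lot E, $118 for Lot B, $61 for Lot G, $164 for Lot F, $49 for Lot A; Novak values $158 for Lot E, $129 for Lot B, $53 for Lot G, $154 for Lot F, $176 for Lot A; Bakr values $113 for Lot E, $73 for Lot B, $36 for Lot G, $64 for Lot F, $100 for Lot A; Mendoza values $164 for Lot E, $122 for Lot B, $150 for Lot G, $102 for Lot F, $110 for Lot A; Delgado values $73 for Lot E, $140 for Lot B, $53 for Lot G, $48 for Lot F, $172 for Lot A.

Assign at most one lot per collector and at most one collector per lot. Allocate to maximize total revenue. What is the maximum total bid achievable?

Optimal: Novak→Lot E ($158), Santos→Lot B ($160), Mendoza→Lot G ($150), Farahani→Lot F ($164), Delgado→Lot A ($172) — total 158+160+150+164+172 = $804.
Max-entry greedy (repeatedly take the single best remaining cell) gives $717, worse by 87.
Next-best assignment: Mendoza→Lot E, Delgado→Lot B, Santos→Lot G, Farahani→Lot F, Novak→Lot A = $782.
Checked against all permutations: $804 is optimal.

Max total: $804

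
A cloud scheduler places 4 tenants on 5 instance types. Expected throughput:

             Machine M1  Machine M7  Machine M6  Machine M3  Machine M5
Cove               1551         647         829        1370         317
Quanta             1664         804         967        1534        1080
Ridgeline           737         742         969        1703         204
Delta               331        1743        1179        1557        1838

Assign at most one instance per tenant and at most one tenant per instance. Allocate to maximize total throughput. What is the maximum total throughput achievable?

Maximum total: 6077 ops/s

This is a one-to-one assignment (maximum-weight bipartite matching).
Optimal: Cove→Machine M1 (1551 ops/s), Quanta→Machine M5 (1080 ops/s), Ridgeline→Machine M3 (1703 ops/s), Delta→Machine M7 (1743 ops/s) — total 1551+1080+1703+1743 = 6077 ops/s.
Row-greedy (each tenant in turn takes its best remaining instance) gives 5892 ops/s, worse by 185.
Every other assignment is strictly worse.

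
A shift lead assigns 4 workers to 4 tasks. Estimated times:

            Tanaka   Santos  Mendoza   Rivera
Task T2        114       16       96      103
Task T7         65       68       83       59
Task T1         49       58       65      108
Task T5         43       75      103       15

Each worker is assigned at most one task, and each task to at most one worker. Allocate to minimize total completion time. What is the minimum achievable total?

Optimal: Tanaka→Task T7 (65 min), Santos→Task T2 (16 min), Mendoza→Task T1 (65 min), Rivera→Task T5 (15 min) — total 65+16+65+15 = 161 min.
Row-greedy (each worker in turn takes its cheapest remaining task) gives 183 min, worse by 22.

Minimum total: 161 min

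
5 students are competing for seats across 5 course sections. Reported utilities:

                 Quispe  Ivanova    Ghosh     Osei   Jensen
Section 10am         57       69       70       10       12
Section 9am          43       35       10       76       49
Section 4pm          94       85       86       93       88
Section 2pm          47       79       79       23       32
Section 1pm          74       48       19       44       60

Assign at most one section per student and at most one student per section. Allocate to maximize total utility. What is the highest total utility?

Maximum total: 387 points

Optimal: Quispe→Section 1pm (74 points), Ivanova→Section 2pm (79 points), Ghosh→Section 10am (70 points), Osei→Section 9am (76 points), Jensen→Section 4pm (88 points) — total 74+79+70+76+88 = 387 points.
Checked against all permutations: 387 points is optimal.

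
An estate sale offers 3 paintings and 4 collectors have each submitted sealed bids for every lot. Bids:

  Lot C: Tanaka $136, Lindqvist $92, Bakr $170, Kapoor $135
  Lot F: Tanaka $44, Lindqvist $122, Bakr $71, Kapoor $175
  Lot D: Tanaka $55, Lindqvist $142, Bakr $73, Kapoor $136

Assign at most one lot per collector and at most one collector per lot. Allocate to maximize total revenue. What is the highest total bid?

Maximum total: $487

Optimal: Bakr→Lot C ($170), Kapoor→Lot F ($175), Lindqvist→Lot D ($142) — total 170+175+142 = $487.
Row-greedy (each collector in turn takes its best remaining lot) gives $349, worse by 138.
No other one-to-one assignment exceeds $487.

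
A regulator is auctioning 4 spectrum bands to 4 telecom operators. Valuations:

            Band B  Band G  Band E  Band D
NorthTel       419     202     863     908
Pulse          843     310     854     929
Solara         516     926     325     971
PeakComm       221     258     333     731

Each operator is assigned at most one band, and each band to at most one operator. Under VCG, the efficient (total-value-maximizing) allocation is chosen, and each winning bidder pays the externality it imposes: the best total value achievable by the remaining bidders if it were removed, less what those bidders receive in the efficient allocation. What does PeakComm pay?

PeakComm pays $86M.

Efficient allocation: NorthTel→Band E ($863M), Pulse→Band B ($843M), Solara→Band G ($926M), PeakComm→Band D ($731M); total welfare W = $3363M.
PeakComm receives Band D at value $731M, so the others get W − 731 = $2632M.
Without PeakComm: best allocation of the remaining 3 bidders over all 4 bands is NorthTel→Band E ($863M), Pulse→Band D ($929M), Solara→Band G ($926M), total $2718M.
VCG payment = (others' best without PeakComm) − (others' welfare with PeakComm) = 2718 − 2632 = $86M.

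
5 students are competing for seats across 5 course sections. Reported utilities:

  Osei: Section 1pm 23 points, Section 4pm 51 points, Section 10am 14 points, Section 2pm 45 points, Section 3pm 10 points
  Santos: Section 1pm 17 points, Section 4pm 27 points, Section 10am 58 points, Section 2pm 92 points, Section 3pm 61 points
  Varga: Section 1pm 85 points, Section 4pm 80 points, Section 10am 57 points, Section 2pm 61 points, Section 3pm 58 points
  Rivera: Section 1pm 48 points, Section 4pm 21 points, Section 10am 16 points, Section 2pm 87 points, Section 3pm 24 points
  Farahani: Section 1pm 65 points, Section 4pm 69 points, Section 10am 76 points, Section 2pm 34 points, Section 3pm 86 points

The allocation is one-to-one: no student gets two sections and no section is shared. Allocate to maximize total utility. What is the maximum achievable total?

Max total: 367 points

Optimal: Osei→Section 4pm (51 points), Santos→Section 10am (58 points), Varga→Section 1pm (85 points), Rivera→Section 2pm (87 points), Farahani→Section 3pm (86 points) — total 51+58+85+87+86 = 367 points.
Next-best assignment: Osei→Section 4pm, Santos→Section 3pm, Varga→Section 1pm, Rivera→Section 2pm, Farahani→Section 10am = 360 points.
Swapping Rivera↔Farahani (Rivera→Section 3pm 24 points, Farahani→Section 2pm 34 points) loses 115.
Every other assignment is strictly worse.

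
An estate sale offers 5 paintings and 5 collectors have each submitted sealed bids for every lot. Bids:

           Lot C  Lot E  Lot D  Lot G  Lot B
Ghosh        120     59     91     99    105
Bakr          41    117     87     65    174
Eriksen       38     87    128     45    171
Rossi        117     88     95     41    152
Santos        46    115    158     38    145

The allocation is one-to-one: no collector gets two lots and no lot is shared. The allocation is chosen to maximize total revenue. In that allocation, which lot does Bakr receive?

Treat this as an assignment problem: match each collector to one lot.
Optimal: Ghosh→Lot G ($99), Bakr→Lot E ($117), Eriksen→Lot B ($171), Rossi→Lot C ($117), Santos→Lot D ($158) — total 99+117+171+117+158 = $662.
Row-greedy (each collector in turn takes its best remaining lot) gives $548, worse by 114.
Checked against all permutations: $662 is optimal.
Bakr's own top lot is Lot B ($174), but forcing Bakr→Lot B and reassigning the rest optimally gives only $635 — worse by 27.

Bakr receives Lot E.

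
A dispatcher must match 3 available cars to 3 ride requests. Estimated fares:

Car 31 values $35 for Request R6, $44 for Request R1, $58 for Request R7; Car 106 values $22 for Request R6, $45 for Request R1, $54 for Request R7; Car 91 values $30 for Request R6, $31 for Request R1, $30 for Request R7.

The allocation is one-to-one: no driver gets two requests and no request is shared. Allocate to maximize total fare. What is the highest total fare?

This is a one-to-one assignment (maximum-weight bipartite matching).
Optimal: Car 31→Request R7 ($58), Car 106→Request R1 ($45), Car 91→Request R6 ($30) — total 58+45+30 = $133.
Column-greedy (each request in turn goes to its best remaining driver) gives $110, worse by 23.
Next-best assignment: Car 31→Request R1, Car 106→Request R7, Car 91→Request R6 = $128.
Swapping Car 106↔Car 31 (Car 106→Request R7 $54, Car 31→Request R1 $44) loses 5.
Checked against all permutations: $133 is optimal.

Max total: $133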